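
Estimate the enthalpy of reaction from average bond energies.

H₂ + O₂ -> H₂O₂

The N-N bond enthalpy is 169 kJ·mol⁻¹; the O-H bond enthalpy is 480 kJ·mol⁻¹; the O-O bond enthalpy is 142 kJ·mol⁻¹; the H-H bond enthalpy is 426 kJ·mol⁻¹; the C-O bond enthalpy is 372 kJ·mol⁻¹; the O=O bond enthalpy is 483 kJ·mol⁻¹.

ΔH ≈ −193 kJ

Bonds broken (reactants):
  H-H: 1 × 426 = 426
  O=O: 1 × 483 = 483
  Σ(broken) = 909 kJ
Bonds formed (products):
  O-H: 2 × 480 = 960
  O-O: 1 × 142 = 142
  Σ(formed) = 1102 kJ
ΔH = Σ(broken) − Σ(formed) = 909 − 1102 = −193 kJ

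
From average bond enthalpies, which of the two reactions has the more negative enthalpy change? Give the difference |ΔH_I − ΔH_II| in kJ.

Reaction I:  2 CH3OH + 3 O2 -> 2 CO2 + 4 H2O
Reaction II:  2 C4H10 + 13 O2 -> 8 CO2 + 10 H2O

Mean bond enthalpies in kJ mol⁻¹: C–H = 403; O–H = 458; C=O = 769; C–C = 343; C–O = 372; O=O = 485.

Reaction II, by 3834 kJ

Reaction I:
  Bonds broken (reactants):
    C–H: 6 × 403 = 2418
    C–O: 2 × 372 = 744
    O–H: 2 × 458 = 916
    O=O: 3 × 485 = 1455
    Σ(broken) = 5533 kJ
  Bonds formed (products):
    C=O: 4 × 769 = 3076
    O–H: 8 × 458 = 3664
    Σ(formed) = 6740 kJ
  ΔH_I = 5533 − 6740 = −1207 kJ
Reaction II:
  Bonds broken (reactants):
    C–C: 6 × 343 = 2058
    C–H: 20 × 403 = 8060
    O=O: 13 × 485 = 6305
    Σ(broken) = 16423 kJ
  Bonds formed (products):
    C=O: 16 × 769 = 12304
    O–H: 20 × 458 = 9160
    Σ(formed) = 21464 kJ
  ΔH_II = 16423 − 21464 = −5041 kJ
ΔH_I − ΔH_II = +3834 kJ, so reaction II has the more negative ΔH; |ΔH_I − ΔH_II| = 3834 kJ.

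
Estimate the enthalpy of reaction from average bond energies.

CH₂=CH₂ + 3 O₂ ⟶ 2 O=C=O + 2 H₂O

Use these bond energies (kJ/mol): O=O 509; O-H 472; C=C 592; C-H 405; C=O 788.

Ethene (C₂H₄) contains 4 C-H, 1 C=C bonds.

Bonds broken (reactants):
  C-H: 4 × 405 = 1620
  C=C: 1 × 592 = 592
  O=O: 3 × 509 = 1527
  Σ(broken) = 3739 kJ
Bonds formed (products):
  C=O: 4 × 788 = 3152
  O-H: 4 × 472 = 1888
  Σ(formed) = 5040 kJ
ΔH = Σ(broken) − Σ(formed) = 3739 − 5040 = −1301 kJ

ΔH ≈ −1301 kJ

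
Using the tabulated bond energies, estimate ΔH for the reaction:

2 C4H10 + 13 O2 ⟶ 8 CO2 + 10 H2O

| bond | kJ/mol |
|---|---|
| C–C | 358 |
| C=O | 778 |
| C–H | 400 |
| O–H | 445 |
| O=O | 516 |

ΔH ≈ −4492 kJ

Bonds broken (reactants):
  C–C: 6 × 358 = 2148
  C–H: 20 × 400 = 8000
  O=O: 13 × 516 = 6708
  Σ(broken) = 16856 kJ
Bonds formed (products):
  C=O: 16 × 778 = 12448
  O–H: 20 × 445 = 8900
  Σ(formed) = 21348 kJ
ΔH = Σ(broken) − Σ(formed) = 16856 − 21348 = −4492 kJ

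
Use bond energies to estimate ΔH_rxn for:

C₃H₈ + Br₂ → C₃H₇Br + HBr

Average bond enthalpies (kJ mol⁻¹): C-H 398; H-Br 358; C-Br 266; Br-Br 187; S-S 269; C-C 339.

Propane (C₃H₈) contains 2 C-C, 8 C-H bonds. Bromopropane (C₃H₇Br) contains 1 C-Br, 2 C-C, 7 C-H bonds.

ΔH ≈ −39 kJ

Bonds broken (reactants):
  Br-Br: 1 × 187 = 187
  C-C: 2 × 339 = 678
  C-H: 8 × 398 = 3184
  Σ(broken) = 4049 kJ
Bonds formed (products):
  C-Br: 1 × 266 = 266
  C-C: 2 × 339 = 678
  C-H: 7 × 398 = 2786
  H-Br: 1 × 358 = 358
  Σ(formed) = 4088 kJ
ΔH = Σ(broken) − Σ(formed) = 4049 − 4088 = −39 kJ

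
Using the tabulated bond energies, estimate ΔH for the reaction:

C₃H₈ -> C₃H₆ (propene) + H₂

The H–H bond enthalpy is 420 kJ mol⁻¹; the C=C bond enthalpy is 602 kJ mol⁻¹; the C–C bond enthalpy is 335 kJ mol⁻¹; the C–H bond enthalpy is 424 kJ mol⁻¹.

Bonds broken (reactants):
  C–C: 2 × 335 = 670
  C–H: 8 × 424 = 3392
  Σ(broken) = 4062 kJ
Bonds formed (products):
  C–C: 1 × 335 = 335
  C–H: 6 × 424 = 2544
  C=C: 1 × 602 = 602
  H–H: 1 × 420 = 420
  Σ(formed) = 3901 kJ
ΔH = Σ(broken) − Σ(formed) = 4062 − 3901 = +161 kJ

ΔH ≈ +161 kJ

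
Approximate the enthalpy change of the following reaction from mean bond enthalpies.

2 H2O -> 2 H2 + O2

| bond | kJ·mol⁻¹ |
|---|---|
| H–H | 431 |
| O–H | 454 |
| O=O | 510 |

Bonds broken (reactants):
  O–H: 4 × 454 = 1816
  Σ(broken) = 1816 kJ
Bonds formed (products):
  H–H: 2 × 431 = 862
  O=O: 1 × 510 = 510
  Σ(formed) = 1372 kJ
ΔH = Σ(broken) − Σ(formed) = 1816 − 1372 = +444 kJ

ΔH ≈ +444 kJ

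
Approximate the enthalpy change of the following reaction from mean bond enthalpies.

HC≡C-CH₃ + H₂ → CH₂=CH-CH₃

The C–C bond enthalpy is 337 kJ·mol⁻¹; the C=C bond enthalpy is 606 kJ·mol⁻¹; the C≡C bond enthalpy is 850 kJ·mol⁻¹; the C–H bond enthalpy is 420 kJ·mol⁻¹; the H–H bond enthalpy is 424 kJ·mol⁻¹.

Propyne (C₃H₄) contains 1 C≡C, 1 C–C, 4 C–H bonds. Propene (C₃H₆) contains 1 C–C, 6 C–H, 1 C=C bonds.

Bonds broken (reactants):
  C≡C: 1 × 850 = 850
  C–C: 1 × 337 = 337
  C–H: 4 × 420 = 1680
  H–H: 1 × 424 = 424
  Σ(broken) = 3291 kJ
Bonds formed (products):
  C–C: 1 × 337 = 337
  C–H: 6 × 420 = 2520
  C=C: 1 × 606 = 606
  Σ(formed) = 3463 kJ
ΔH = Σ(broken) − Σ(formed) = 3291 − 3463 = −172 kJ

ΔH ≈ −172 kJ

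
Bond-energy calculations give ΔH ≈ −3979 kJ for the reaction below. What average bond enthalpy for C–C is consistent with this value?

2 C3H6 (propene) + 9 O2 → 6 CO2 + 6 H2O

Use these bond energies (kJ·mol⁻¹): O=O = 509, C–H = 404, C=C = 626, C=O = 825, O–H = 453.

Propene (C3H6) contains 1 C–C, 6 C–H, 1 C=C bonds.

Let D be the C–C bond energy.
Σ(broken) = 2×D + 12×404 + 2×626 + 9×509 = 10681 + 2D
Σ(formed) = 12×825 + 12×453 = 15336
ΔH = Σ(broken) − Σ(formed) = (10681 + 2D) − (15336) = −4655 + 2D
Setting this equal to −3979 kJ gives 2D = 676, so D = 338 kJ/mol.

D(C–C) ≈ 338 kJ/mol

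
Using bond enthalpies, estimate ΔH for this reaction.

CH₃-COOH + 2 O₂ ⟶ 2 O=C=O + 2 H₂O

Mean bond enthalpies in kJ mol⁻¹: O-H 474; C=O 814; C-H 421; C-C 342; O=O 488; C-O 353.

Bonds broken (reactants):
  C-C: 1 × 342 = 342
  C-H: 3 × 421 = 1263
  C-O: 1 × 353 = 353
  C=O: 1 × 814 = 814
  O-H: 1 × 474 = 474
  O=O: 2 × 488 = 976
  Σ(broken) = 4222 kJ
Bonds formed (products):
  C=O: 4 × 814 = 3256
  O-H: 4 × 474 = 1896
  Σ(formed) = 5152 kJ
ΔH = Σ(broken) − Σ(formed) = 4222 − 5152 = −930 kJ

ΔH ≈ −930 kJ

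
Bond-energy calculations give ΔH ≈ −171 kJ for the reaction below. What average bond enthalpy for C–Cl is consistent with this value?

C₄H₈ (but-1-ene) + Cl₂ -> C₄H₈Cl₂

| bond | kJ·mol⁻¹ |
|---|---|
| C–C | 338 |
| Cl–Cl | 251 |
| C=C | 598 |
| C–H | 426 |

Let D be the C–Cl bond energy.
Σ(broken) = 2×338 + 8×426 + 1×598 + 1×251 = 4933
Σ(formed) = 3×338 + 2×D + 8×426 = 4422 + 2D
ΔH = Σ(broken) − Σ(formed) = (4933) − (4422 + 2D) = +511 − 2D
Setting this equal to −171 kJ gives 2D = 682, so D = 341 kJ/mol.

D(C–Cl) ≈ 341 kJ/mol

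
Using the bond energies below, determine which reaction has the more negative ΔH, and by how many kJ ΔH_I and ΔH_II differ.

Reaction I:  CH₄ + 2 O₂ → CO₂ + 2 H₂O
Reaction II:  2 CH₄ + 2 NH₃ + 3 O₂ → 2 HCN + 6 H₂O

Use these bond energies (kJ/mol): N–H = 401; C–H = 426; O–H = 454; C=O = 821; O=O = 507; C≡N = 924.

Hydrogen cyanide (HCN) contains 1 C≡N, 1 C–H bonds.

Reaction I:
  Bonds broken (reactants):
    C–H: 4 × 426 = 1704
    O=O: 2 × 507 = 1014
    Σ(broken) = 2718 kJ
  Bonds formed (products):
    C=O: 2 × 821 = 1642
    O–H: 4 × 454 = 1816
    Σ(formed) = 3458 kJ
  ΔH_I = 2718 − 3458 = −740 kJ
Reaction II:
  Bonds broken (reactants):
    C–H: 8 × 426 = 3408
    N–H: 6 × 401 = 2406
    O=O: 3 × 507 = 1521
    Σ(broken) = 7335 kJ
  Bonds formed (products):
    C≡N: 2 × 924 = 1848
    C–H: 2 × 426 = 852
    O–H: 12 × 454 = 5448
    Σ(formed) = 8148 kJ
  ΔH_II = 7335 − 8148 = −813 kJ
ΔH_I − ΔH_II = +73 kJ, so reaction II has the more negative ΔH; |ΔH_I − ΔH_II| = 73 kJ.

Reaction II, by 73 kJ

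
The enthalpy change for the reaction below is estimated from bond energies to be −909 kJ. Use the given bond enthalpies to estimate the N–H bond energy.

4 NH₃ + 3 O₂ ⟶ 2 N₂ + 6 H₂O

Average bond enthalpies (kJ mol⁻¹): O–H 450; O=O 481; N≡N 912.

Let D be the N–H bond energy.
Σ(broken) = 12×D + 3×481 = 1443 + 12D
Σ(formed) = 2×912 + 12×450 = 7224
ΔH = Σ(broken) − Σ(formed) = (1443 + 12D) − (7224) = −5781 + 12D
Setting this equal to −909 kJ gives 12D = 4872, so D = 406 kJ/mol.

D(N–H) ≈ 406 kJ/mol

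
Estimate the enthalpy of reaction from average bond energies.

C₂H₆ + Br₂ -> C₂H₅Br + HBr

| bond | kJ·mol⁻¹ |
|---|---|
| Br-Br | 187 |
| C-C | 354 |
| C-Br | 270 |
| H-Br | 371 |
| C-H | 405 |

ΔH ≈ −49 kJ

Bonds broken (reactants):
  Br-Br: 1 × 187 = 187
  C-C: 1 × 354 = 354
  C-H: 6 × 405 = 2430
  Σ(broken) = 2971 kJ
Bonds formed (products):
  C-Br: 1 × 270 = 270
  C-C: 1 × 354 = 354
  C-H: 5 × 405 = 2025
  H-Br: 1 × 371 = 371
  Σ(formed) = 3020 kJ
ΔH = Σ(broken) − Σ(formed) = 2971 − 3020 = −49 kJ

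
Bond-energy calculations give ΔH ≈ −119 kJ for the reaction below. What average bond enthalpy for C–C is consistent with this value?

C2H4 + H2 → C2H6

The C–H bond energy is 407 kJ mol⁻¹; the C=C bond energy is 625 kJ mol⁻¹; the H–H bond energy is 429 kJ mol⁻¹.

Let D be the C–C bond energy.
Σ(broken) = 4×407 + 1×625 + 1×429 = 2682
Σ(formed) = 1×D + 6×407 = 2442 + D
ΔH = Σ(broken) − Σ(formed) = (2682) − (2442 + D) = +240 − D
Setting this equal to −119 kJ gives D = 359 kJ/mol.

D(C–C) ≈ 359 kJ/mol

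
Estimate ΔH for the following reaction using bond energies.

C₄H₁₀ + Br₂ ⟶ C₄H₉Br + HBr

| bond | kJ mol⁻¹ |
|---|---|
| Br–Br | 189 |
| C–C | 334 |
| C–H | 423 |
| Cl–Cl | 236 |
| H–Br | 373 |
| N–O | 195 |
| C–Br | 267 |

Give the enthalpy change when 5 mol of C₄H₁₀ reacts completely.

ΔH = −140 kJ

Bonds broken (reactants):
  Br–Br: 1 × 189 = 189
  C–C: 3 × 334 = 1002
  C–H: 10 × 423 = 4230
  Σ(broken) = 5421 kJ
Bonds formed (products):
  C–Br: 1 × 267 = 267
  C–C: 3 × 334 = 1002
  C–H: 9 × 423 = 3807
  H–Br: 1 × 373 = 373
  Σ(formed) = 5449 kJ
ΔH = Σ(broken) − Σ(formed) = 5421 − 5449 = −28 kJ
For 5× the reaction as written: 5 × (−28) = −140 kJ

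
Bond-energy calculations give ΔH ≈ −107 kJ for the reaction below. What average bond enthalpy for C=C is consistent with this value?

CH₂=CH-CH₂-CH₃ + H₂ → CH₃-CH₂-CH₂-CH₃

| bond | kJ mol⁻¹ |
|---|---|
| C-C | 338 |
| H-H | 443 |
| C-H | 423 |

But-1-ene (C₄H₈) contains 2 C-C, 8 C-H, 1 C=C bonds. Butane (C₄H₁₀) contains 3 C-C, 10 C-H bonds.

D(C=C) ≈ 634 kJ/mol

Let D be the C=C bond energy.
Σ(broken) = 2×338 + 8×423 + 1×D + 1×443 = 4503 + D
Σ(formed) = 3×338 + 10×423 = 5244
ΔH = Σ(broken) − Σ(formed) = (4503 + D) − (5244) = −741 + D
Setting this equal to −107 kJ gives D = 634 kJ/mol.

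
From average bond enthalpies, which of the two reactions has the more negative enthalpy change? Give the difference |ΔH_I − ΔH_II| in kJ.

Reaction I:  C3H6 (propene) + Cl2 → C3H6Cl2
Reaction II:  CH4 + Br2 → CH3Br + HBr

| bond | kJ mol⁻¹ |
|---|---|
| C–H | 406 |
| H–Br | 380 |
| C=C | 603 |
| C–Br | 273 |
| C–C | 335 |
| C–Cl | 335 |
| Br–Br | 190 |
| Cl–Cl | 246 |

Reaction I:
  Bonds broken (reactants):
    C–C: 1 × 335 = 335
    C–H: 6 × 406 = 2436
    C=C: 1 × 603 = 603
    Cl–Cl: 1 × 246 = 246
    Σ(broken) = 3620 kJ
  Bonds formed (products):
    C–C: 2 × 335 = 670
    C–Cl: 2 × 335 = 670
    C–H: 6 × 406 = 2436
    Σ(formed) = 3776 kJ
  ΔH_I = 3620 − 3776 = −156 kJ
Reaction II:
  Bonds broken (reactants):
    Br–Br: 1 × 190 = 190
    C–H: 4 × 406 = 1624
    Σ(broken) = 1814 kJ
  Bonds formed (products):
    C–Br: 1 × 273 = 273
    C–H: 3 × 406 = 1218
    H–Br: 1 × 380 = 380
    Σ(formed) = 1871 kJ
  ΔH_II = 1814 − 1871 = −57 kJ
ΔH_I − ΔH_II = −99 kJ, so reaction I has the more negative ΔH; |ΔH_I − ΔH_II| = 99 kJ.

Reaction I, by 99 kJ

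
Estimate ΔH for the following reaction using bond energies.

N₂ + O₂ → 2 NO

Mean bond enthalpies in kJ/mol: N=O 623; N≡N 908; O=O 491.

ΔH ≈ +153 kJ

Bonds broken (reactants):
  N≡N: 1 × 908 = 908
  O=O: 1 × 491 = 491
  Σ(broken) = 1399 kJ
Bonds formed (products):
  N=O: 2 × 623 = 1246
  Σ(formed) = 1246 kJ
ΔH = Σ(broken) − Σ(formed) = 1399 − 1246 = +153 kJ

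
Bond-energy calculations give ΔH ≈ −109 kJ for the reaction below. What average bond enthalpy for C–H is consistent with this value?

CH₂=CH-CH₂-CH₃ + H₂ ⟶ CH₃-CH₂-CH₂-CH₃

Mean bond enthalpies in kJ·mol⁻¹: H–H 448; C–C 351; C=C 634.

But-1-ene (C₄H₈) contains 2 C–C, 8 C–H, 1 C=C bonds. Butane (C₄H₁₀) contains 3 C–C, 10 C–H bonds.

D(C–H) ≈ 420 kJ/mol

Let D be the C–H bond energy.
Σ(broken) = 2×351 + 8×D + 1×634 + 1×448 = 1784 + 8D
Σ(formed) = 3×351 + 10×D = 1053 + 10D
ΔH = Σ(broken) − Σ(formed) = (1784 + 8D) − (1053 + 10D) = +731 − 2D
Setting this equal to −109 kJ gives 2D = 840, so D = 420 kJ/mol.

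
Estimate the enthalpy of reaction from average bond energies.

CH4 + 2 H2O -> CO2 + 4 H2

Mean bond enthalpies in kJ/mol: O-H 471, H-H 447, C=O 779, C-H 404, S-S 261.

ΔH ≈ +154 kJ

Bonds broken (reactants):
  C-H: 4 × 404 = 1616
  O-H: 4 × 471 = 1884
  Σ(broken) = 3500 kJ
Bonds formed (products):
  C=O: 2 × 779 = 1558
  H-H: 4 × 447 = 1788
  Σ(formed) = 3346 kJ
ΔH = Σ(broken) − Σ(formed) = 3500 − 3346 = +154 kJ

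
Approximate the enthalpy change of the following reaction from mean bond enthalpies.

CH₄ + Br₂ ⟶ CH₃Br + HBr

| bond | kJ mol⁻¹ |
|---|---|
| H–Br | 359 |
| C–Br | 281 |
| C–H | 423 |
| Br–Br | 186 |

Bonds broken (reactants):
  Br–Br: 1 × 186 = 186
  C–H: 4 × 423 = 1692
  Σ(broken) = 1878 kJ
Bonds formed (products):
  C–Br: 1 × 281 = 281
  C–H: 3 × 423 = 1269
  H–Br: 1 × 359 = 359
  Σ(formed) = 1909 kJ
ΔH = Σ(broken) − Σ(formed) = 1878 − 1909 = −31 kJ

ΔH ≈ −31 kJ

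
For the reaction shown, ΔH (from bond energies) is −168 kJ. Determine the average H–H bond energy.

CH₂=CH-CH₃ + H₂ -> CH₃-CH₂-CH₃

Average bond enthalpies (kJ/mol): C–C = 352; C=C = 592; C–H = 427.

D(H–H) ≈ 446 kJ/mol

Let D be the H–H bond energy.
Σ(broken) = 1×352 + 6×427 + 1×592 + 1×D = 3506 + D
Σ(formed) = 2×352 + 8×427 = 4120
ΔH = Σ(broken) − Σ(formed) = (3506 + D) − (4120) = −614 + D
Setting this equal to −168 kJ gives D = 446 kJ/mol.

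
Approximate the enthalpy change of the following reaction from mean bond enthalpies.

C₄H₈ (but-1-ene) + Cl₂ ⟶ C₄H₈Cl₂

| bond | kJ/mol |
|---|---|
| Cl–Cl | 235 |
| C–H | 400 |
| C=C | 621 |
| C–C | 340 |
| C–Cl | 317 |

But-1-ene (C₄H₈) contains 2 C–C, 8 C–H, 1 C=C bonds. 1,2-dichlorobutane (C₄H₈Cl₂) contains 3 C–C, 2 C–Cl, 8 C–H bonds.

ΔH ≈ −118 kJ

Bonds broken (reactants):
  C–C: 2 × 340 = 680
  C–H: 8 × 400 = 3200
  C=C: 1 × 621 = 621
  Cl–Cl: 1 × 235 = 235
  Σ(broken) = 4736 kJ
Bonds formed (products):
  C–C: 3 × 340 = 1020
  C–Cl: 2 × 317 = 634
  C–H: 8 × 400 = 3200
  Σ(formed) = 4854 kJ
ΔH = Σ(broken) − Σ(formed) = 4736 − 4854 = −118 kJ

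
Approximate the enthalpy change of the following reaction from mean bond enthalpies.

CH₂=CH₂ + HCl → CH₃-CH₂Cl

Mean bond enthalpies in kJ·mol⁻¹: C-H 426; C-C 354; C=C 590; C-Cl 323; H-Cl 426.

ΔH ≈ −87 kJ

Bonds broken (reactants):
  C-H: 4 × 426 = 1704
  C=C: 1 × 590 = 590
  H-Cl: 1 × 426 = 426
  Σ(broken) = 2720 kJ
Bonds formed (products):
  C-C: 1 × 354 = 354
  C-Cl: 1 × 323 = 323
  C-H: 5 × 426 = 2130
  Σ(formed) = 2807 kJ
ΔH = Σ(broken) − Σ(formed) = 2720 − 2807 = −87 kJ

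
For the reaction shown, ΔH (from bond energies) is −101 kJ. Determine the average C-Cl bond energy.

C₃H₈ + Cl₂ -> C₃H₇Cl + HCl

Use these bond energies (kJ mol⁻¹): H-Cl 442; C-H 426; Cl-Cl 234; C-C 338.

Let D be the C-Cl bond energy.
Σ(broken) = 2×338 + 8×426 + 1×234 = 4318
Σ(formed) = 2×338 + 1×D + 7×426 + 1×442 = 4100 + D
ΔH = Σ(broken) − Σ(formed) = (4318) − (4100 + D) = +218 − D
Setting this equal to −101 kJ gives D = 319 kJ/mol.

D(C-Cl) ≈ 319 kJ/mol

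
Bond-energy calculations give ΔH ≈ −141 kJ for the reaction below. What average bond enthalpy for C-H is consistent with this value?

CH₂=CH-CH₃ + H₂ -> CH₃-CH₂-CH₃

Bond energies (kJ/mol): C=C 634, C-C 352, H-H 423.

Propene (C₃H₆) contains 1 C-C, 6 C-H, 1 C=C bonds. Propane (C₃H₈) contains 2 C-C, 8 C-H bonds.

Let D be the C-H bond energy.
Σ(broken) = 1×352 + 6×D + 1×634 + 1×423 = 1409 + 6D
Σ(formed) = 2×352 + 8×D = 704 + 8D
ΔH = Σ(broken) − Σ(formed) = (1409 + 6D) − (704 + 8D) = +705 − 2D
Setting this equal to −141 kJ gives 2D = 846, so D = 423 kJ/mol.

D(C-H) ≈ 423 kJ/mol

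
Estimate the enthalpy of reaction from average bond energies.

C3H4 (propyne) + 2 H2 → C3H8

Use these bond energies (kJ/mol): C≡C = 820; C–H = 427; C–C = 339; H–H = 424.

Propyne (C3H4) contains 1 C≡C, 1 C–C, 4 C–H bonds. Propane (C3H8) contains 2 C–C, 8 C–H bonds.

ΔH ≈ −379 kJ

Bonds broken (reactants):
  C≡C: 1 × 820 = 820
  C–C: 1 × 339 = 339
  C–H: 4 × 427 = 1708
  H–H: 2 × 424 = 848
  Σ(broken) = 3715 kJ
Bonds formed (products):
  C–C: 2 × 339 = 678
  C–H: 8 × 427 = 3416
  Σ(formed) = 4094 kJ
ΔH = Σ(broken) − Σ(formed) = 3715 − 4094 = −379 kJ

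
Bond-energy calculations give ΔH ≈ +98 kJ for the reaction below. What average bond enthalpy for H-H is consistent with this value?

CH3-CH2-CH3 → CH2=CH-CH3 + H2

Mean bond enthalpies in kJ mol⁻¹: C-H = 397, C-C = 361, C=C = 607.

Let D be the H-H bond energy.
Σ(broken) = 2×361 + 8×397 = 3898
Σ(formed) = 1×361 + 6×397 + 1×607 + 1×D = 3350 + D
ΔH = Σ(broken) − Σ(formed) = (3898) − (3350 + D) = +548 − D
Setting this equal to +98 kJ gives D = 450 kJ/mol.

D(H-H) ≈ 450 kJ/mol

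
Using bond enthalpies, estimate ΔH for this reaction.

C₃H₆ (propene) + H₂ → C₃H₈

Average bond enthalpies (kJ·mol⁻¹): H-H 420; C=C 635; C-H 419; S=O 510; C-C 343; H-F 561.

Bonds broken (reactants):
  C-C: 1 × 343 = 343
  C-H: 6 × 419 = 2514
  C=C: 1 × 635 = 635
  H-H: 1 × 420 = 420
  Σ(broken) = 3912 kJ
Bonds formed (products):
  C-C: 2 × 343 = 686
  C-H: 8 × 419 = 3352
  Σ(formed) = 4038 kJ
ΔH = Σ(broken) − Σ(formed) = 3912 − 4038 = −126 kJ

ΔH ≈ −126 kJ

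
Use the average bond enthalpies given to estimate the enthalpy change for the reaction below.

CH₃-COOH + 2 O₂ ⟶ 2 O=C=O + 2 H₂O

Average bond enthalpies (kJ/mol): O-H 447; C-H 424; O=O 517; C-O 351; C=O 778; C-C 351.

Bonds broken (reactants):
  C-C: 1 × 351 = 351
  C-H: 3 × 424 = 1272
  C-O: 1 × 351 = 351
  C=O: 1 × 778 = 778
  O-H: 1 × 447 = 447
  O=O: 2 × 517 = 1034
  Σ(broken) = 4233 kJ
Bonds formed (products):
  C=O: 4 × 778 = 3112
  O-H: 4 × 447 = 1788
  Σ(formed) = 4900 kJ
ΔH = Σ(broken) − Σ(formed) = 4233 − 4900 = −667 kJ

ΔH ≈ −667 kJ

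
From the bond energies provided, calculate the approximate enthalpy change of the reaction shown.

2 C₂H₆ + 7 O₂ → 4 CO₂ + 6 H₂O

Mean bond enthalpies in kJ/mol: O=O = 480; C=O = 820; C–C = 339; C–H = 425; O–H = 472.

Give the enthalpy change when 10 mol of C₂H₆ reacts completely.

Bonds broken (reactants):
  C–C: 2 × 339 = 678
  C–H: 12 × 425 = 5100
  O=O: 7 × 480 = 3360
  Σ(broken) = 9138 kJ
Bonds formed (products):
  C=O: 8 × 820 = 6560
  O–H: 12 × 472 = 5664
  Σ(formed) = 12224 kJ
ΔH = Σ(broken) − Σ(formed) = 9138 − 12224 = −3086 kJ
For 5× the reaction as written: 5 × (−3086) = −15430 kJ

ΔH = −15430 kJ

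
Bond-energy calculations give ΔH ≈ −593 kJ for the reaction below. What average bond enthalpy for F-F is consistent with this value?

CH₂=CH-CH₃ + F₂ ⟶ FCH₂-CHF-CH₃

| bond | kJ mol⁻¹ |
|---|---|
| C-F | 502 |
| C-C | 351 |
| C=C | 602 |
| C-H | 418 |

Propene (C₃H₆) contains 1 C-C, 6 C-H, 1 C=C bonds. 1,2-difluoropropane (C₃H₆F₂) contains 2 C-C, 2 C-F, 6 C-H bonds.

D(F-F) ≈ 160 kJ/mol

Let D be the F-F bond energy.
Σ(broken) = 1×351 + 6×418 + 1×602 + 1×D = 3461 + D
Σ(formed) = 2×351 + 2×502 + 6×418 = 4214
ΔH = Σ(broken) − Σ(formed) = (3461 + D) − (4214) = −753 + D
Setting this equal to −593 kJ gives D = 160 kJ/mol.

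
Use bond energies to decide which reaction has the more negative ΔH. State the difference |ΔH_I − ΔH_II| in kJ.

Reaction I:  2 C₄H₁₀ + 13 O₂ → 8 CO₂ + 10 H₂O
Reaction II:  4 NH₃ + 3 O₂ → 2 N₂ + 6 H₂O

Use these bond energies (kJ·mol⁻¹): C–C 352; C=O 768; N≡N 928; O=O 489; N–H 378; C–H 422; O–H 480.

Reaction I:
  Bonds broken (reactants):
    C–C: 6 × 352 = 2112
    C–H: 20 × 422 = 8440
    O=O: 13 × 489 = 6357
    Σ(broken) = 16909 kJ
  Bonds formed (products):
    C=O: 16 × 768 = 12288
    O–H: 20 × 480 = 9600
    Σ(formed) = 21888 kJ
  ΔH_I = 16909 − 21888 = −4979 kJ
Reaction II:
  Bonds broken (reactants):
    N–H: 12 × 378 = 4536
    O=O: 3 × 489 = 1467
    Σ(broken) = 6003 kJ
  Bonds formed (products):
    N≡N: 2 × 928 = 1856
    O–H: 12 × 480 = 5760
    Σ(formed) = 7616 kJ
  ΔH_II = 6003 − 7616 = −1613 kJ
ΔH_I − ΔH_II = −3366 kJ, so reaction I has the more negative ΔH; |ΔH_I − ΔH_II| = 3366 kJ.

Reaction I, by 3366 kJ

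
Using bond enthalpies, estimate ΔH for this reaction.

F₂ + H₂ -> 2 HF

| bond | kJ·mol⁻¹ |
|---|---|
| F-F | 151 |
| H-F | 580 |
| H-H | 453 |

Bonds broken (reactants):
  F-F: 1 × 151 = 151
  H-H: 1 × 453 = 453
  Σ(broken) = 604 kJ
Bonds formed (products):
  H-F: 2 × 580 = 1160
  Σ(formed) = 1160 kJ
ΔH = Σ(broken) − Σ(formed) = 604 − 1160 = −556 kJ

ΔH ≈ −556 kJ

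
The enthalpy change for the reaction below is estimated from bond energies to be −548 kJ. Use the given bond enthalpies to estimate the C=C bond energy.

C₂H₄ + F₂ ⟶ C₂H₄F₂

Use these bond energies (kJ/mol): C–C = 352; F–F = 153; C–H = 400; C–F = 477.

Let D be the C=C bond energy.
Σ(broken) = 4×400 + 1×D + 1×153 = 1753 + D
Σ(formed) = 1×352 + 2×477 + 4×400 = 2906
ΔH = Σ(broken) − Σ(formed) = (1753 + D) − (2906) = −1153 + D
Setting this equal to −548 kJ gives D = 605 kJ/mol.

D(C=C) ≈ 605 kJ/mol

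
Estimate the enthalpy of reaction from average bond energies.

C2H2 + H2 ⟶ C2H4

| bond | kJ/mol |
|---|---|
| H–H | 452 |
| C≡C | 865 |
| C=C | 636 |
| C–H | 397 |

ΔH ≈ −113 kJ

Bonds broken (reactants):
  C≡C: 1 × 865 = 865
  C–H: 2 × 397 = 794
  H–H: 1 × 452 = 452
  Σ(broken) = 2111 kJ
Bonds formed (products):
  C–H: 4 × 397 = 1588
  C=C: 1 × 636 = 636
  Σ(formed) = 2224 kJ
ΔH = Σ(broken) − Σ(formed) = 2111 − 2224 = −113 kJ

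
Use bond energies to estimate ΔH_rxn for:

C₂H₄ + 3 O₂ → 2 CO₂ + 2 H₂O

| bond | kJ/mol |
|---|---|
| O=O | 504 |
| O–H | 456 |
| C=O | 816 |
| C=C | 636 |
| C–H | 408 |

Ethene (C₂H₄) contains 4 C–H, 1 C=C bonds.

ΔH ≈ −1308 kJ

Bonds broken (reactants):
  C–H: 4 × 408 = 1632
  C=C: 1 × 636 = 636
  O=O: 3 × 504 = 1512
  Σ(broken) = 3780 kJ
Bonds formed (products):
  C=O: 4 × 816 = 3264
  O–H: 4 × 456 = 1824
  Σ(formed) = 5088 kJ
ΔH = Σ(broken) − Σ(formed) = 3780 − 5088 = −1308 kJ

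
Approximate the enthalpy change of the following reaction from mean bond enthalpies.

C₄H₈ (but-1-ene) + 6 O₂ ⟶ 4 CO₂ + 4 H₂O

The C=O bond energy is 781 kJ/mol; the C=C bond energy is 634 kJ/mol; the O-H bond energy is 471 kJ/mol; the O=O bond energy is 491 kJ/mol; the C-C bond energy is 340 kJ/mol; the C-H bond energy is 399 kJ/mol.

Bonds broken (reactants):
  C-C: 2 × 340 = 680
  C-H: 8 × 399 = 3192
  C=C: 1 × 634 = 634
  O=O: 6 × 491 = 2946
  Σ(broken) = 7452 kJ
Bonds formed (products):
  C=O: 8 × 781 = 6248
  O-H: 8 × 471 = 3768
  Σ(formed) = 10016 kJ
ΔH = Σ(broken) − Σ(formed) = 7452 − 10016 = −2564 kJ

ΔH ≈ −2564 kJ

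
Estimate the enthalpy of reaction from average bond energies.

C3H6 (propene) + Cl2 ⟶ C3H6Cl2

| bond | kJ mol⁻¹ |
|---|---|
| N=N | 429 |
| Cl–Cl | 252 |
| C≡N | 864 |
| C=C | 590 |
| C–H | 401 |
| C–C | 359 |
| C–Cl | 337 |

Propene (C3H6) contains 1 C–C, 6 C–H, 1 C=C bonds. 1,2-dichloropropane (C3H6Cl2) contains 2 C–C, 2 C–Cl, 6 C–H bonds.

Bonds broken (reactants):
  C–C: 1 × 359 = 359
  C–H: 6 × 401 = 2406
  C=C: 1 × 590 = 590
  Cl–Cl: 1 × 252 = 252
  Σ(broken) = 3607 kJ
Bonds formed (products):
  C–C: 2 × 359 = 718
  C–Cl: 2 × 337 = 674
  C–H: 6 × 401 = 2406
  Σ(formed) = 3798 kJ
ΔH = Σ(broken) − Σ(formed) = 3607 − 3798 = −191 kJ

ΔH ≈ −191 kJ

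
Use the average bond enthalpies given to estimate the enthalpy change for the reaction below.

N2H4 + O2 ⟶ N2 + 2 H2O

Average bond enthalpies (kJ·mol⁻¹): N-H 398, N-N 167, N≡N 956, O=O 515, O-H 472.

Bonds broken (reactants):
  N-H: 4 × 398 = 1592
  N-N: 1 × 167 = 167
  O=O: 1 × 515 = 515
  Σ(broken) = 2274 kJ
Bonds formed (products):
  N≡N: 1 × 956 = 956
  O-H: 4 × 472 = 1888
  Σ(formed) = 2844 kJ
ΔH = Σ(broken) − Σ(formed) = 2274 − 2844 = −570 kJ

ΔH ≈ −570 kJ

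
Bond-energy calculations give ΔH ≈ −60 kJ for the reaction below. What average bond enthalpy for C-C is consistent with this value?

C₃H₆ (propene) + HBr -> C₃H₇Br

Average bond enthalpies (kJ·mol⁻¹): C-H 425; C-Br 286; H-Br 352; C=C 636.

Let D be the C-C bond energy.
Σ(broken) = 1×D + 6×425 + 1×636 + 1×352 = 3538 + D
Σ(formed) = 1×286 + 2×D + 7×425 = 3261 + 2D
ΔH = Σ(broken) − Σ(formed) = (3538 + D) − (3261 + 2D) = +277 − D
Setting this equal to −60 kJ gives D = 337 kJ/mol.

D(C-C) ≈ 337 kJ/mol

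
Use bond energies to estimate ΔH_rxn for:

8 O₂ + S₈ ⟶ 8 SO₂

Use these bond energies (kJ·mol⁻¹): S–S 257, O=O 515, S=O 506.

ΔH ≈ −1920 kJ

Bonds broken (reactants):
  O=O: 8 × 515 = 4120
  S–S: 8 × 257 = 2056
  Σ(broken) = 6176 kJ
Bonds formed (products):
  S=O: 16 × 506 = 8096
  Σ(formed) = 8096 kJ
ΔH = Σ(broken) − Σ(formed) = 6176 − 8096 = −1920 kJ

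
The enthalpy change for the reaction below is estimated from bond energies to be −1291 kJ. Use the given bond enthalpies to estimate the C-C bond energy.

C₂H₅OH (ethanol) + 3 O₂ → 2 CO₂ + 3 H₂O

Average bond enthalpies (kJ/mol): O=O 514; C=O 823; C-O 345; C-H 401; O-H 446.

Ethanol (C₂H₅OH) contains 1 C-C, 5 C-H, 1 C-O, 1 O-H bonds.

Let D be the C-C bond energy.
Σ(broken) = 1×D + 5×401 + 1×345 + 1×446 + 3×514 = 4338 + D
Σ(formed) = 4×823 + 6×446 = 5968
ΔH = Σ(broken) − Σ(formed) = (4338 + D) − (5968) = −1630 + D
Setting this equal to −1291 kJ gives D = 339 kJ/mol.

D(C-C) ≈ 339 kJ/mol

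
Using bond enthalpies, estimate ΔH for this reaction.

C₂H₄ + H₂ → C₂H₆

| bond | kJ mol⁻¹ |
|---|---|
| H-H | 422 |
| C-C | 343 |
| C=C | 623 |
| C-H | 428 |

Bonds broken (reactants):
  C-H: 4 × 428 = 1712
  C=C: 1 × 623 = 623
  H-H: 1 × 422 = 422
  Σ(broken) = 2757 kJ
Bonds formed (products):
  C-C: 1 × 343 = 343
  C-H: 6 × 428 = 2568
  Σ(formed) = 2911 kJ
ΔH = Σ(broken) − Σ(formed) = 2757 − 2911 = −154 kJ

ΔH ≈ −154 kJ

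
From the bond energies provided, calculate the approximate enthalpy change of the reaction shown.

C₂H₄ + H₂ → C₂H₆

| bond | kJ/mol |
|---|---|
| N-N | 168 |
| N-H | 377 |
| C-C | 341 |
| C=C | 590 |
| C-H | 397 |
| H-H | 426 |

Bonds broken (reactants):
  C-H: 4 × 397 = 1588
  C=C: 1 × 590 = 590
  H-H: 1 × 426 = 426
  Σ(broken) = 2604 kJ
Bonds formed (products):
  C-C: 1 × 341 = 341
  C-H: 6 × 397 = 2382
  Σ(formed) = 2723 kJ
ΔH = Σ(broken) − Σ(formed) = 2604 − 2723 = −119 kJ

ΔH ≈ −119 kJ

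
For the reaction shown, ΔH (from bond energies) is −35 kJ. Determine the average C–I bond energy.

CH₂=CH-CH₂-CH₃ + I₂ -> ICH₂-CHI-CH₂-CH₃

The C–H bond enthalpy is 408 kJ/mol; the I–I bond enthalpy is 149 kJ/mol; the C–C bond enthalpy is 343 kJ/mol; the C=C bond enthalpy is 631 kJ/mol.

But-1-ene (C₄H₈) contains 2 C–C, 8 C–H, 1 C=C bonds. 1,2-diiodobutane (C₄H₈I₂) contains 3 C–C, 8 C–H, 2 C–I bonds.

Let D be the C–I bond energy.
Σ(broken) = 2×343 + 8×408 + 1×631 + 1×149 = 4730
Σ(formed) = 3×343 + 8×408 + 2×D = 4293 + 2D
ΔH = Σ(broken) − Σ(formed) = (4730) − (4293 + 2D) = +437 − 2D
Setting this equal to −35 kJ gives 2D = 472, so D = 236 kJ/mol.

D(C–I) ≈ 236 kJ/mol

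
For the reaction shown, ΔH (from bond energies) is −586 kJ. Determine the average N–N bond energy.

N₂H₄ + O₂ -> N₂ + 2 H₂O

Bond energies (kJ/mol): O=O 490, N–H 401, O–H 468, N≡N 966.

D(N–N) ≈ 158 kJ/mol

Let D be the N–N bond energy.
Σ(broken) = 4×401 + 1×D + 1×490 = 2094 + D
Σ(formed) = 1×966 + 4×468 = 2838
ΔH = Σ(broken) − Σ(formed) = (2094 + D) − (2838) = −744 + D
Setting this equal to −586 kJ gives D = 158 kJ/mol.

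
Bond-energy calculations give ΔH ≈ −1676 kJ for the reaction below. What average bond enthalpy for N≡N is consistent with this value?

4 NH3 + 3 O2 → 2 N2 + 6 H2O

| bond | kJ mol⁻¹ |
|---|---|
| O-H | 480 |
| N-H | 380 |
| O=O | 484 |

D(N≡N) ≈ 964 kJ/mol

Let D be the N≡N bond energy.
Σ(broken) = 12×380 + 3×484 = 6012
Σ(formed) = 2×D + 12×480 = 5760 + 2D
ΔH = Σ(broken) − Σ(formed) = (6012) − (5760 + 2D) = +252 − 2D
Setting this equal to −1676 kJ gives 2D = 1928, so D = 964 kJ/mol.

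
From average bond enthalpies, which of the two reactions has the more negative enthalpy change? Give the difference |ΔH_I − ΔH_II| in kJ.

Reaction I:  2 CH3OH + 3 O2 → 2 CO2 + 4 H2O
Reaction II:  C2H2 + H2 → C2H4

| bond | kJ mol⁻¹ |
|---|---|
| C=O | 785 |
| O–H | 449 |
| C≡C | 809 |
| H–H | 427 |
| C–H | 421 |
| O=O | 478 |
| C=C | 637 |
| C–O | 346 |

Reaction I:
  Bonds broken (reactants):
    C–H: 6 × 421 = 2526
    C–O: 2 × 346 = 692
    O–H: 2 × 449 = 898
    O=O: 3 × 478 = 1434
    Σ(broken) = 5550 kJ
  Bonds formed (products):
    C=O: 4 × 785 = 3140
    O–H: 8 × 449 = 3592
    Σ(formed) = 6732 kJ
  ΔH_I = 5550 − 6732 = −1182 kJ
Reaction II:
  Bonds broken (reactants):
    C≡C: 1 × 809 = 809
    C–H: 2 × 421 = 842
    H–H: 1 × 427 = 427
    Σ(broken) = 2078 kJ
  Bonds formed (products):
    C–H: 4 × 421 = 1684
    C=C: 1 × 637 = 637
    Σ(formed) = 2321 kJ
  ΔH_II = 2078 − 2321 = −243 kJ
ΔH_I − ΔH_II = −939 kJ, so reaction I has the more negative ΔH; |ΔH_I − ΔH_II| = 939 kJ.

Reaction I, by 939 kJ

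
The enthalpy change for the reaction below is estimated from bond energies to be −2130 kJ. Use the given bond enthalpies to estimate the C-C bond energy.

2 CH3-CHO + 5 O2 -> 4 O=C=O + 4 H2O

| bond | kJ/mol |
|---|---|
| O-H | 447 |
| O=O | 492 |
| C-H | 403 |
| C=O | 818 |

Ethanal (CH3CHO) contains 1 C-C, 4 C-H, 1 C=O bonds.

D(C-C) ≈ 335 kJ/mol

Let D be the C-C bond energy.
Σ(broken) = 2×D + 8×403 + 2×818 + 5×492 = 7320 + 2D
Σ(formed) = 8×818 + 8×447 = 10120
ΔH = Σ(broken) − Σ(formed) = (7320 + 2D) − (10120) = −2800 + 2D
Setting this equal to −2130 kJ gives 2D = 670, so D = 335 kJ/mol.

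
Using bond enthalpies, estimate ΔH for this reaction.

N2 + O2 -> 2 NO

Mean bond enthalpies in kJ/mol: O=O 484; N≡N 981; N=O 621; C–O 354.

ΔH ≈ +223 kJ

Bonds broken (reactants):
  N≡N: 1 × 981 = 981
  O=O: 1 × 484 = 484
  Σ(broken) = 1465 kJ
Bonds formed (products):
  N=O: 2 × 621 = 1242
  Σ(formed) = 1242 kJ
ΔH = Σ(broken) − Σ(formed) = 1465 − 1242 = +223 kJ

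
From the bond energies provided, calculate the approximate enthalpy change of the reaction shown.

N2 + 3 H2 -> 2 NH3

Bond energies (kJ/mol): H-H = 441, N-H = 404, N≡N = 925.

ΔH ≈ −176 kJ

Bonds broken (reactants):
  H-H: 3 × 441 = 1323
  N≡N: 1 × 925 = 925
  Σ(broken) = 2248 kJ
Bonds formed (products):
  N-H: 6 × 404 = 2424
  Σ(formed) = 2424 kJ
ΔH = Σ(broken) − Σ(formed) = 2248 − 2424 = −176 kJ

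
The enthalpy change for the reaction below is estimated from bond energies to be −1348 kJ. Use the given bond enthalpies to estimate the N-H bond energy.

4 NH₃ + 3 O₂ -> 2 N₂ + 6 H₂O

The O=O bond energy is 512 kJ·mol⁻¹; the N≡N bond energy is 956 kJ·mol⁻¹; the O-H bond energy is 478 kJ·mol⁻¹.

Let D be the N-H bond energy.
Σ(broken) = 12×D + 3×512 = 1536 + 12D
Σ(formed) = 2×956 + 12×478 = 7648
ΔH = Σ(broken) − Σ(formed) = (1536 + 12D) − (7648) = −6112 + 12D
Setting this equal to −1348 kJ gives 12D = 4764, so D = 397 kJ/mol.

D(N-H) ≈ 397 kJ/mol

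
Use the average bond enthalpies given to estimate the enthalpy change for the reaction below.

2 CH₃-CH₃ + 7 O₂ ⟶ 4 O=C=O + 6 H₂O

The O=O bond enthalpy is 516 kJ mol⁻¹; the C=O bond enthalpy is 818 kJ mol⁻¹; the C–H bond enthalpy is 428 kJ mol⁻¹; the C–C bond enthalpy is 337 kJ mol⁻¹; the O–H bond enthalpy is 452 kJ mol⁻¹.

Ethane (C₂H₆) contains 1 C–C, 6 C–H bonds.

Bonds broken (reactants):
  C–C: 2 × 337 = 674
  C–H: 12 × 428 = 5136
  O=O: 7 × 516 = 3612
  Σ(broken) = 9422 kJ
Bonds formed (products):
  C=O: 8 × 818 = 6544
  O–H: 12 × 452 = 5424
  Σ(formed) = 11968 kJ
ΔH = Σ(broken) − Σ(formed) = 9422 − 11968 = −2546 kJ

ΔH ≈ −2546 kJ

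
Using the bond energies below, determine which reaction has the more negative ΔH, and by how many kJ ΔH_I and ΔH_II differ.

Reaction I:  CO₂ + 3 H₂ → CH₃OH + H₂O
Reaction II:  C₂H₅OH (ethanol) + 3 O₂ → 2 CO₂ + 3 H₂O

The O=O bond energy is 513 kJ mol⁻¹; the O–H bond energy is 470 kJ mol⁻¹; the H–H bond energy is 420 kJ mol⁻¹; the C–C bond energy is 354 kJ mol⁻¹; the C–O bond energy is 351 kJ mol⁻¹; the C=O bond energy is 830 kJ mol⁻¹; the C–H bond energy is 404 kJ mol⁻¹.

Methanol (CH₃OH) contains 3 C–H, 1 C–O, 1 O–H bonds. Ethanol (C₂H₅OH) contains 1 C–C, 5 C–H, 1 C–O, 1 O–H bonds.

Reaction II, by 1353 kJ

Reaction I:
  Bonds broken (reactants):
    C=O: 2 × 830 = 1660
    H–H: 3 × 420 = 1260
    Σ(broken) = 2920 kJ
  Bonds formed (products):
    C–H: 3 × 404 = 1212
    C–O: 1 × 351 = 351
    O–H: 3 × 470 = 1410
    Σ(formed) = 2973 kJ
  ΔH_I = 2920 − 2973 = −53 kJ
Reaction II:
  Bonds broken (reactants):
    C–C: 1 × 354 = 354
    C–H: 5 × 404 = 2020
    C–O: 1 × 351 = 351
    O–H: 1 × 470 = 470
    O=O: 3 × 513 = 1539
    Σ(broken) = 4734 kJ
  Bonds formed (products):
    C=O: 4 × 830 = 3320
    O–H: 6 × 470 = 2820
    Σ(formed) = 6140 kJ
  ΔH_II = 4734 − 6140 = −1406 kJ
ΔH_I − ΔH_II = +1353 kJ, so reaction II has the more negative ΔH; |ΔH_I − ΔH_II| = 1353 kJ.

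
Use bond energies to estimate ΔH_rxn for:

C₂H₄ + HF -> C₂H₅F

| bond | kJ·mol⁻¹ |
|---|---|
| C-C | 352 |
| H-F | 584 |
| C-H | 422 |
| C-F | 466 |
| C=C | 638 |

ΔH ≈ −18 kJ

Bonds broken (reactants):
  C-H: 4 × 422 = 1688
  C=C: 1 × 638 = 638
  H-F: 1 × 584 = 584
  Σ(broken) = 2910 kJ
Bonds formed (products):
  C-C: 1 × 352 = 352
  C-F: 1 × 466 = 466
  C-H: 5 × 422 = 2110
  Σ(formed) = 2928 kJ
ΔH = Σ(broken) − Σ(formed) = 2910 − 2928 = −18 kJ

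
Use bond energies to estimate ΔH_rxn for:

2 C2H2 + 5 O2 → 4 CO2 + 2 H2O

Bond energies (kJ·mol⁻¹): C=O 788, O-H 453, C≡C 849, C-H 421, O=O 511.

Bonds broken (reactants):
  C≡C: 2 × 849 = 1698
  C-H: 4 × 421 = 1684
  O=O: 5 × 511 = 2555
  Σ(broken) = 5937 kJ
Bonds formed (products):
  C=O: 8 × 788 = 6304
  O-H: 4 × 453 = 1812
  Σ(formed) = 8116 kJ
ΔH = Σ(broken) − Σ(formed) = 5937 − 8116 = −2179 kJ

ΔH ≈ −2179 kJ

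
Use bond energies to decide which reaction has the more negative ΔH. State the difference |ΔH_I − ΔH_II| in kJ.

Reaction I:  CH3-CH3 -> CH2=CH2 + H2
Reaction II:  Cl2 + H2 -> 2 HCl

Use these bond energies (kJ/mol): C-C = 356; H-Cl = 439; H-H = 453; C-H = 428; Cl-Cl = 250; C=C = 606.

Reaction II, by 328 kJ

Reaction I:
  Bonds broken (reactants):
    C-C: 1 × 356 = 356
    C-H: 6 × 428 = 2568
    Σ(broken) = 2924 kJ
  Bonds formed (products):
    C-H: 4 × 428 = 1712
    C=C: 1 × 606 = 606
    H-H: 1 × 453 = 453
    Σ(formed) = 2771 kJ
  ΔH_I = 2924 − 2771 = +153 kJ
Reaction II:
  Bonds broken (reactants):
    Cl-Cl: 1 × 250 = 250
    H-H: 1 × 453 = 453
    Σ(broken) = 703 kJ
  Bonds formed (products):
    H-Cl: 2 × 439 = 878
    Σ(formed) = 878 kJ
  ΔH_II = 703 − 878 = −175 kJ
ΔH_I − ΔH_II = +328 kJ, so reaction II has the more negative ΔH; |ΔH_I − ΔH_II| = 328 kJ.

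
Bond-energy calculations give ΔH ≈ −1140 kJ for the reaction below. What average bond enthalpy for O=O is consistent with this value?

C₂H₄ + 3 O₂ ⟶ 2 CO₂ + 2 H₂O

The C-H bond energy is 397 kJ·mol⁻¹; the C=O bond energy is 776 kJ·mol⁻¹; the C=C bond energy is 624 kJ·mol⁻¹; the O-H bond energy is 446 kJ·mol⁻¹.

Let D be the O=O bond energy.
Σ(broken) = 4×397 + 1×624 + 3×D = 2212 + 3D
Σ(formed) = 4×776 + 4×446 = 4888
ΔH = Σ(broken) − Σ(formed) = (2212 + 3D) − (4888) = −2676 + 3D
Setting this equal to −1140 kJ gives 3D = 1536, so D = 512 kJ/mol.

D(O=O) ≈ 512 kJ/mol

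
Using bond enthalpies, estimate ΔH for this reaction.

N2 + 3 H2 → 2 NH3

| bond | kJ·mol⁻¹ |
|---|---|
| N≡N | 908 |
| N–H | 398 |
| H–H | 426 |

Bonds broken (reactants):
  H–H: 3 × 426 = 1278
  N≡N: 1 × 908 = 908
  Σ(broken) = 2186 kJ
Bonds formed (products):
  N–H: 6 × 398 = 2388
  Σ(formed) = 2388 kJ
ΔH = Σ(broken) − Σ(formed) = 2186 − 2388 = −202 kJ

ΔH ≈ −202 kJ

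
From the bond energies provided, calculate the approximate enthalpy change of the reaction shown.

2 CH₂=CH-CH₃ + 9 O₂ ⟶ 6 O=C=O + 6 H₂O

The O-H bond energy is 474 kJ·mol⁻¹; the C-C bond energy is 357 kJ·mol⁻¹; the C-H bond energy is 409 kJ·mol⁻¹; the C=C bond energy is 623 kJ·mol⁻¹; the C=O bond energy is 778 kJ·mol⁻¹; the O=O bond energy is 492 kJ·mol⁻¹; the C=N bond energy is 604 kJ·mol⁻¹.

Bonds broken (reactants):
  C-C: 2 × 357 = 714
  C-H: 12 × 409 = 4908
  C=C: 2 × 623 = 1246
  O=O: 9 × 492 = 4428
  Σ(broken) = 11296 kJ
Bonds formed (products):
  C=O: 12 × 778 = 9336
  O-H: 12 × 474 = 5688
  Σ(formed) = 15024 kJ
ΔH = Σ(broken) − Σ(formed) = 11296 − 15024 = −3728 kJ

ΔH ≈ −3728 kJ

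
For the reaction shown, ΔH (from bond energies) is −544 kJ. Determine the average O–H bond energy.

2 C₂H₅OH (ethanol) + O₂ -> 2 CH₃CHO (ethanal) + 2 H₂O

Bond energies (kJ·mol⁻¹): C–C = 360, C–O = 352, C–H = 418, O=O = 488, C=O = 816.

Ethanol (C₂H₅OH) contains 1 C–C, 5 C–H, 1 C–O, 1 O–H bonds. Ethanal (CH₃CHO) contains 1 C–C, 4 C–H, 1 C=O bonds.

Let D be the O–H bond energy.
Σ(broken) = 2×360 + 10×418 + 2×352 + 2×D + 1×488 = 6092 + 2D
Σ(formed) = 2×360 + 8×418 + 2×816 + 4×D = 5696 + 4D
ΔH = Σ(broken) − Σ(formed) = (6092 + 2D) − (5696 + 4D) = +396 − 2D
Setting this equal to −544 kJ gives 2D = 940, so D = 470 kJ/mol.

D(O–H) ≈ 470 kJ/mol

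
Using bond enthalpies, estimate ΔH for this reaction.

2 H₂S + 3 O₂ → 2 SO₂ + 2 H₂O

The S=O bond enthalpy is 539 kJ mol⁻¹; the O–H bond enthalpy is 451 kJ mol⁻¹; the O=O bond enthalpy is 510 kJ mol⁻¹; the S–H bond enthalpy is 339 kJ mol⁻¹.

ΔH ≈ −1074 kJ

Bonds broken (reactants):
  O=O: 3 × 510 = 1530
  S–H: 4 × 339 = 1356
  Σ(broken) = 2886 kJ
Bonds formed (products):
  O–H: 4 × 451 = 1804
  S=O: 4 × 539 = 2156
  Σ(formed) = 3960 kJ
ΔH = Σ(broken) − Σ(formed) = 2886 − 3960 = −1074 kJ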